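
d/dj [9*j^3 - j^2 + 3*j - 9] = 27*j^2 - 2*j + 3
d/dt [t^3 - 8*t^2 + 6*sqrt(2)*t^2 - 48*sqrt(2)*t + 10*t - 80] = 3*t^2 - 16*t + 12*sqrt(2)*t - 48*sqrt(2) + 10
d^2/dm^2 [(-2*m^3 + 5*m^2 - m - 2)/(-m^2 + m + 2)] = 4/(m^3 + 3*m^2 + 3*m + 1)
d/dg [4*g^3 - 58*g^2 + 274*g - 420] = 12*g^2 - 116*g + 274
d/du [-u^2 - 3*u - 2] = -2*u - 3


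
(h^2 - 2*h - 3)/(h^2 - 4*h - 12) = (-h^2 + 2*h + 3)/(-h^2 + 4*h + 12)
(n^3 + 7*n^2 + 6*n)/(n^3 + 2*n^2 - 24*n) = (n + 1)/(n - 4)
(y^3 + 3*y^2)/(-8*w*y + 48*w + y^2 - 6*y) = y^2*(y + 3)/(-8*w*y + 48*w + y^2 - 6*y)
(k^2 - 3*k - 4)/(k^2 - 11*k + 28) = (k + 1)/(k - 7)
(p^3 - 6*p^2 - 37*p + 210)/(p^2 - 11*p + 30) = (p^2 - p - 42)/(p - 6)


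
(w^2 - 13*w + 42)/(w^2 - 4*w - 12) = (w - 7)/(w + 2)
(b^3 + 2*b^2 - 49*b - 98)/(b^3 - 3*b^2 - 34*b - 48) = (b^2 - 49)/(b^2 - 5*b - 24)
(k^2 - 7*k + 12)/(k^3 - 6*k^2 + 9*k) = (k - 4)/(k*(k - 3))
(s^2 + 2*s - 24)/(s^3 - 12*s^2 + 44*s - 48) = (s + 6)/(s^2 - 8*s + 12)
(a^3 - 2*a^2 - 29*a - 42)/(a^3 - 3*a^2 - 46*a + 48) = (a^3 - 2*a^2 - 29*a - 42)/(a^3 - 3*a^2 - 46*a + 48)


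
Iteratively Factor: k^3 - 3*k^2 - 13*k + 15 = (k - 5)*(k^2 + 2*k - 3) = (k - 5)*(k - 1)*(k + 3)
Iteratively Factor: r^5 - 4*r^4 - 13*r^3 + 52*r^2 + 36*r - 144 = (r + 3)*(r^4 - 7*r^3 + 8*r^2 + 28*r - 48) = (r - 3)*(r + 3)*(r^3 - 4*r^2 - 4*r + 16) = (r - 3)*(r - 2)*(r + 3)*(r^2 - 2*r - 8) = (r - 3)*(r - 2)*(r + 2)*(r + 3)*(r - 4)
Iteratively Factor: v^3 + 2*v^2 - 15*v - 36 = (v + 3)*(v^2 - v - 12) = (v - 4)*(v + 3)*(v + 3)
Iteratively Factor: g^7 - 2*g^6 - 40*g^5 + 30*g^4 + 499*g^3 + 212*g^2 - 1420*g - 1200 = (g + 4)*(g^6 - 6*g^5 - 16*g^4 + 94*g^3 + 123*g^2 - 280*g - 300) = (g + 1)*(g + 4)*(g^5 - 7*g^4 - 9*g^3 + 103*g^2 + 20*g - 300) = (g + 1)*(g + 2)*(g + 4)*(g^4 - 9*g^3 + 9*g^2 + 85*g - 150) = (g - 2)*(g + 1)*(g + 2)*(g + 4)*(g^3 - 7*g^2 - 5*g + 75) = (g - 5)*(g - 2)*(g + 1)*(g + 2)*(g + 4)*(g^2 - 2*g - 15) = (g - 5)*(g - 2)*(g + 1)*(g + 2)*(g + 3)*(g + 4)*(g - 5)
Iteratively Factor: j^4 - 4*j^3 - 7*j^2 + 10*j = (j + 2)*(j^3 - 6*j^2 + 5*j) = (j - 5)*(j + 2)*(j^2 - j) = (j - 5)*(j - 1)*(j + 2)*(j)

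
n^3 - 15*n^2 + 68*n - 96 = (n - 8)*(n - 4)*(n - 3)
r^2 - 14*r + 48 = (r - 8)*(r - 6)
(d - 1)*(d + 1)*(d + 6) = d^3 + 6*d^2 - d - 6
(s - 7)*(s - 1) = s^2 - 8*s + 7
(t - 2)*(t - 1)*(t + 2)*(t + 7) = t^4 + 6*t^3 - 11*t^2 - 24*t + 28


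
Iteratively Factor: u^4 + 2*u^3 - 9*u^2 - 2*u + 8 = (u + 4)*(u^3 - 2*u^2 - u + 2) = (u + 1)*(u + 4)*(u^2 - 3*u + 2) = (u - 1)*(u + 1)*(u + 4)*(u - 2)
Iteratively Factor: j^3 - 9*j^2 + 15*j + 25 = (j + 1)*(j^2 - 10*j + 25) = (j - 5)*(j + 1)*(j - 5)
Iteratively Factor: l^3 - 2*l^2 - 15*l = (l)*(l^2 - 2*l - 15) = l*(l - 5)*(l + 3)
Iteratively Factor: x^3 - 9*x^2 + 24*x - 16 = (x - 1)*(x^2 - 8*x + 16) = (x - 4)*(x - 1)*(x - 4)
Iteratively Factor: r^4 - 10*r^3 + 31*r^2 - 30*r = (r - 2)*(r^3 - 8*r^2 + 15*r) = r*(r - 2)*(r^2 - 8*r + 15) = r*(r - 5)*(r - 2)*(r - 3)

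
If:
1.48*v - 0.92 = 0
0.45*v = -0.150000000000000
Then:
No Solution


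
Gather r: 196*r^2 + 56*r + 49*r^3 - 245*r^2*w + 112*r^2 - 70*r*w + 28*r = 49*r^3 + r^2*(308 - 245*w) + r*(84 - 70*w)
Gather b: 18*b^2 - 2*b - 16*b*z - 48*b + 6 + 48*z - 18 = 18*b^2 + b*(-16*z - 50) + 48*z - 12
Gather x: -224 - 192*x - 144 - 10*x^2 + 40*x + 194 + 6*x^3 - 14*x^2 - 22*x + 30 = 6*x^3 - 24*x^2 - 174*x - 144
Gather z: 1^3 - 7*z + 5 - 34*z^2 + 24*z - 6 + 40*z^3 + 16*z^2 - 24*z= 40*z^3 - 18*z^2 - 7*z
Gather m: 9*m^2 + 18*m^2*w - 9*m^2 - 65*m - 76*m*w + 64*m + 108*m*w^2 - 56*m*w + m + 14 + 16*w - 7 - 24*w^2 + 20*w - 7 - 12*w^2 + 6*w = 18*m^2*w + m*(108*w^2 - 132*w) - 36*w^2 + 42*w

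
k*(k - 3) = k^2 - 3*k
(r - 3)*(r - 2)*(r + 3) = r^3 - 2*r^2 - 9*r + 18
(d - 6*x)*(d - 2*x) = d^2 - 8*d*x + 12*x^2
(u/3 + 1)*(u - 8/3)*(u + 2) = u^3/3 + 7*u^2/9 - 22*u/9 - 16/3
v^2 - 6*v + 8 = (v - 4)*(v - 2)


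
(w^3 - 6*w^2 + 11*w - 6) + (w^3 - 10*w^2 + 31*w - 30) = 2*w^3 - 16*w^2 + 42*w - 36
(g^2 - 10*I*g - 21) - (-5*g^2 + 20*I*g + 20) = 6*g^2 - 30*I*g - 41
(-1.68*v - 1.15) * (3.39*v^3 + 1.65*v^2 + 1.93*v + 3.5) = -5.6952*v^4 - 6.6705*v^3 - 5.1399*v^2 - 8.0995*v - 4.025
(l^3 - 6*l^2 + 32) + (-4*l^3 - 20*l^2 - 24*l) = -3*l^3 - 26*l^2 - 24*l + 32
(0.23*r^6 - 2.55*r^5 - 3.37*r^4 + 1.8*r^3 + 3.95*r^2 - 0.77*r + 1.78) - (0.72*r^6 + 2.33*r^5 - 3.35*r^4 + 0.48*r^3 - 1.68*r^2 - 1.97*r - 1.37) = -0.49*r^6 - 4.88*r^5 - 0.02*r^4 + 1.32*r^3 + 5.63*r^2 + 1.2*r + 3.15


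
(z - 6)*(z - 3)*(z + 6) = z^3 - 3*z^2 - 36*z + 108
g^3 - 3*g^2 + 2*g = g*(g - 2)*(g - 1)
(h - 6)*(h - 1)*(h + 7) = h^3 - 43*h + 42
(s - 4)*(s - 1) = s^2 - 5*s + 4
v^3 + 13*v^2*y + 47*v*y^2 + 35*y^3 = (v + y)*(v + 5*y)*(v + 7*y)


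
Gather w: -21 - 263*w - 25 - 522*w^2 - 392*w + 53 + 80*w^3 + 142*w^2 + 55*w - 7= 80*w^3 - 380*w^2 - 600*w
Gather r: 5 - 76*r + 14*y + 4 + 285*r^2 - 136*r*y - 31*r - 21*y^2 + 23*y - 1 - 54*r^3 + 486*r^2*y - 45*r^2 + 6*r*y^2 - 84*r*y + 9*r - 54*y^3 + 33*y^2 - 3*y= -54*r^3 + r^2*(486*y + 240) + r*(6*y^2 - 220*y - 98) - 54*y^3 + 12*y^2 + 34*y + 8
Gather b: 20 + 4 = 24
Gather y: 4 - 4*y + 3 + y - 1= 6 - 3*y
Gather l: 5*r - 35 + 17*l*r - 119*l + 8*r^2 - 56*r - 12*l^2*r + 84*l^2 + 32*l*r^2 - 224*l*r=l^2*(84 - 12*r) + l*(32*r^2 - 207*r - 119) + 8*r^2 - 51*r - 35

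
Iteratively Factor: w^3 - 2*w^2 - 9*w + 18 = (w - 3)*(w^2 + w - 6) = (w - 3)*(w - 2)*(w + 3)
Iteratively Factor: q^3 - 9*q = (q + 3)*(q^2 - 3*q) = (q - 3)*(q + 3)*(q)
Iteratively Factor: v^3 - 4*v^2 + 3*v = (v - 3)*(v^2 - v) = v*(v - 3)*(v - 1)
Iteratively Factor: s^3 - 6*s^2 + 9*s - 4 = (s - 1)*(s^2 - 5*s + 4) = (s - 1)^2*(s - 4)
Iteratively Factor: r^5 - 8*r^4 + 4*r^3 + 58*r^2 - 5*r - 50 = (r - 5)*(r^4 - 3*r^3 - 11*r^2 + 3*r + 10) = (r - 5)^2*(r^3 + 2*r^2 - r - 2) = (r - 5)^2*(r + 1)*(r^2 + r - 2) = (r - 5)^2*(r + 1)*(r + 2)*(r - 1)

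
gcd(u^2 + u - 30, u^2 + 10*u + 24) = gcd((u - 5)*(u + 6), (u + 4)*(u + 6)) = u + 6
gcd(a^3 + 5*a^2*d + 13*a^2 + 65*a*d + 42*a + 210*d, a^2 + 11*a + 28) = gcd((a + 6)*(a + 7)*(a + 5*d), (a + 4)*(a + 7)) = a + 7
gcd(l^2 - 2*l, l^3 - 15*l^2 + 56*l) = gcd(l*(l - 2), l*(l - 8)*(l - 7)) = l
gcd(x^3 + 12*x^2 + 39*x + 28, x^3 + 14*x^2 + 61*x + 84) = x^2 + 11*x + 28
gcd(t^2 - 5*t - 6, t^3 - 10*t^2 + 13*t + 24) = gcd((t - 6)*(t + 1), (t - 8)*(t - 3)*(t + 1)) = t + 1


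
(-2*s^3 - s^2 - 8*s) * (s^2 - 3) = -2*s^5 - s^4 - 2*s^3 + 3*s^2 + 24*s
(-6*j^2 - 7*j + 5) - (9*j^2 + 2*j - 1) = -15*j^2 - 9*j + 6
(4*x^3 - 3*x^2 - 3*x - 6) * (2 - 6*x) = -24*x^4 + 26*x^3 + 12*x^2 + 30*x - 12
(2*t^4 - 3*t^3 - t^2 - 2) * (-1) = -2*t^4 + 3*t^3 + t^2 + 2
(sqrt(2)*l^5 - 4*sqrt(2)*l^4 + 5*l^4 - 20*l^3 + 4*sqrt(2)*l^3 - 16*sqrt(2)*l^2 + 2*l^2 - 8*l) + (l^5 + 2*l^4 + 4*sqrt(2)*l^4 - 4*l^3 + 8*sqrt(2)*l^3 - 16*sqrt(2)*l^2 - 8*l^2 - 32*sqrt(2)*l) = l^5 + sqrt(2)*l^5 + 7*l^4 - 24*l^3 + 12*sqrt(2)*l^3 - 32*sqrt(2)*l^2 - 6*l^2 - 32*sqrt(2)*l - 8*l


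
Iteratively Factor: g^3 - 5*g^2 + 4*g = (g - 4)*(g^2 - g) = (g - 4)*(g - 1)*(g)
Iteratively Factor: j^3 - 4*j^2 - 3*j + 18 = (j + 2)*(j^2 - 6*j + 9) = (j - 3)*(j + 2)*(j - 3)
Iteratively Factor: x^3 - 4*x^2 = (x)*(x^2 - 4*x) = x^2*(x - 4)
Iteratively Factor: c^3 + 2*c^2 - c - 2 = (c + 1)*(c^2 + c - 2) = (c + 1)*(c + 2)*(c - 1)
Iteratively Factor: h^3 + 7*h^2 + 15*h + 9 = (h + 1)*(h^2 + 6*h + 9) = (h + 1)*(h + 3)*(h + 3)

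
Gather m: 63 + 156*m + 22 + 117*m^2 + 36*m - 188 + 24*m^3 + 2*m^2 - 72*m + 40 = 24*m^3 + 119*m^2 + 120*m - 63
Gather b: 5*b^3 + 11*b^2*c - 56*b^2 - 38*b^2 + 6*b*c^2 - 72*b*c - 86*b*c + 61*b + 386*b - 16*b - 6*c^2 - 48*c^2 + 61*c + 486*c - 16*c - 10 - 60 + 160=5*b^3 + b^2*(11*c - 94) + b*(6*c^2 - 158*c + 431) - 54*c^2 + 531*c + 90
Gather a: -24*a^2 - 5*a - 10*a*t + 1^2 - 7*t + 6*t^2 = -24*a^2 + a*(-10*t - 5) + 6*t^2 - 7*t + 1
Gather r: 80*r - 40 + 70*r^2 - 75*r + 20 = 70*r^2 + 5*r - 20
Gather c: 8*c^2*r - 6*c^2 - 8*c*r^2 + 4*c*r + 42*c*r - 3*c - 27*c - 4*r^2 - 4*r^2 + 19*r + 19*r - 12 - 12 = c^2*(8*r - 6) + c*(-8*r^2 + 46*r - 30) - 8*r^2 + 38*r - 24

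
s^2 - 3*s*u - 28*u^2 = (s - 7*u)*(s + 4*u)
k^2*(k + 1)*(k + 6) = k^4 + 7*k^3 + 6*k^2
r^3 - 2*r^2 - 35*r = r*(r - 7)*(r + 5)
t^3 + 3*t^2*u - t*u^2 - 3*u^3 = (t - u)*(t + u)*(t + 3*u)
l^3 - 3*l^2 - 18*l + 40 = (l - 5)*(l - 2)*(l + 4)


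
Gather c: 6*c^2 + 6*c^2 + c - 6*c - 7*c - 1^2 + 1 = 12*c^2 - 12*c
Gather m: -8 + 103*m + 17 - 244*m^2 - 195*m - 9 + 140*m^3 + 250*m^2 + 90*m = 140*m^3 + 6*m^2 - 2*m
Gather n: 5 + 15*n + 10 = 15*n + 15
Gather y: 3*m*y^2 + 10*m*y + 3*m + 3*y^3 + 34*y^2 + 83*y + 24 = 3*m + 3*y^3 + y^2*(3*m + 34) + y*(10*m + 83) + 24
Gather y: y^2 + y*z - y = y^2 + y*(z - 1)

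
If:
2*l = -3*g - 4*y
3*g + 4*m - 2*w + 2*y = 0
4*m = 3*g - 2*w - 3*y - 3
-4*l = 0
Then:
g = -4*y/3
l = 0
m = -5*y/8 - 3/8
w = -9*y/4 - 3/4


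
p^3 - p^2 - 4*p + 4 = (p - 2)*(p - 1)*(p + 2)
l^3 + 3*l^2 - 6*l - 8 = (l - 2)*(l + 1)*(l + 4)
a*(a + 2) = a^2 + 2*a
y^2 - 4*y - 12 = (y - 6)*(y + 2)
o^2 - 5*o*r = o*(o - 5*r)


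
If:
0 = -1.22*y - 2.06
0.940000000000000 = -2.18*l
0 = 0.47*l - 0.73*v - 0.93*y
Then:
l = -0.43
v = 1.87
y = -1.69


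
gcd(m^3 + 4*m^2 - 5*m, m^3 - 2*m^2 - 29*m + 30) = m^2 + 4*m - 5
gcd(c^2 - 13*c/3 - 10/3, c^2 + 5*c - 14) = 1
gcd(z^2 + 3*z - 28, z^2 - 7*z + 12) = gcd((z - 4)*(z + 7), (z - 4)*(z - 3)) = z - 4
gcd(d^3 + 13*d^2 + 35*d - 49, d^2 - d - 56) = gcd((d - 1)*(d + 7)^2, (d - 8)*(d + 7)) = d + 7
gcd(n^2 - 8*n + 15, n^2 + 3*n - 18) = n - 3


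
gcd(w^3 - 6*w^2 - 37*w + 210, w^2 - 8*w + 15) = w - 5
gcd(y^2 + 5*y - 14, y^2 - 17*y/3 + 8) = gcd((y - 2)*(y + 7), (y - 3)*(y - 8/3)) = 1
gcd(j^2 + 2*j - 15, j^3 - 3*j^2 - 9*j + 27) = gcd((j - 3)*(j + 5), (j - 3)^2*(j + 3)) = j - 3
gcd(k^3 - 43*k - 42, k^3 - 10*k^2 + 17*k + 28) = k^2 - 6*k - 7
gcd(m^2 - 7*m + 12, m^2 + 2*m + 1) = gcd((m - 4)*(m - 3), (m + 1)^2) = 1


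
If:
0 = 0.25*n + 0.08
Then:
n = -0.32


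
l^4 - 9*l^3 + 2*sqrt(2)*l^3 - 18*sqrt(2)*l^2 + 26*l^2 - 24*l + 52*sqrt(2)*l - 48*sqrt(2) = (l - 4)*(l - 3)*(l - 2)*(l + 2*sqrt(2))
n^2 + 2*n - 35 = (n - 5)*(n + 7)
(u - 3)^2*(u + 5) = u^3 - u^2 - 21*u + 45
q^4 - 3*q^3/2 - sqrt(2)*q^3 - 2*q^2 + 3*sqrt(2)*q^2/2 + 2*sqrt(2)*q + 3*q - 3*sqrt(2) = (q - 3/2)*(q - sqrt(2))^2*(q + sqrt(2))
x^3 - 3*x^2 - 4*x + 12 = (x - 3)*(x - 2)*(x + 2)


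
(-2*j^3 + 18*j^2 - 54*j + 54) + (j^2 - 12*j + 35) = -2*j^3 + 19*j^2 - 66*j + 89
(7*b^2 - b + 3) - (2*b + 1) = 7*b^2 - 3*b + 2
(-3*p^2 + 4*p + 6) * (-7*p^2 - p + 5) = 21*p^4 - 25*p^3 - 61*p^2 + 14*p + 30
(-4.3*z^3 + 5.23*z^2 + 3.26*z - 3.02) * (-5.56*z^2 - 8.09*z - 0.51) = 23.908*z^5 + 5.7082*z^4 - 58.2433*z^3 - 12.2495*z^2 + 22.7692*z + 1.5402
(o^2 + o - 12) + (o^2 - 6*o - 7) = 2*o^2 - 5*o - 19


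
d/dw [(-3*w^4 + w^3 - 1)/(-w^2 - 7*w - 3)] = (3*w^2*(4*w - 1)*(w^2 + 7*w + 3) - (2*w + 7)*(3*w^4 - w^3 + 1))/(w^2 + 7*w + 3)^2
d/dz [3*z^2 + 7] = 6*z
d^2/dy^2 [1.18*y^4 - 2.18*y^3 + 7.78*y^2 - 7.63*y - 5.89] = 14.16*y^2 - 13.08*y + 15.56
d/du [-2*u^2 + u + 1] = 1 - 4*u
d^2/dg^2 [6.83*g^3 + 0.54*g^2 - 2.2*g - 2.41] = 40.98*g + 1.08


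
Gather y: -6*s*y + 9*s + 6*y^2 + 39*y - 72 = 9*s + 6*y^2 + y*(39 - 6*s) - 72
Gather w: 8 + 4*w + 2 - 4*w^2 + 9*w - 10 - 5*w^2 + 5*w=-9*w^2 + 18*w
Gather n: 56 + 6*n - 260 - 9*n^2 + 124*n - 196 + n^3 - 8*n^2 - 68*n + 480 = n^3 - 17*n^2 + 62*n + 80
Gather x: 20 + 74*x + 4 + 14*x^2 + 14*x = 14*x^2 + 88*x + 24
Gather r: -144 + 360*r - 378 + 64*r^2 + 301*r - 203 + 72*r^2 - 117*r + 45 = 136*r^2 + 544*r - 680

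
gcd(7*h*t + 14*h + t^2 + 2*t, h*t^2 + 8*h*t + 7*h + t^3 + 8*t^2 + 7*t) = 1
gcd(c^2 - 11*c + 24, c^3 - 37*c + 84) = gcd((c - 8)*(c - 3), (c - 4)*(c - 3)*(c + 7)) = c - 3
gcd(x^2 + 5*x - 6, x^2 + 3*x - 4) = x - 1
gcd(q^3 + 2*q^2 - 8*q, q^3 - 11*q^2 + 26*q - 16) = q - 2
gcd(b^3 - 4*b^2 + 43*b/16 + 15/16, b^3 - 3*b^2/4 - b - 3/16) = b + 1/4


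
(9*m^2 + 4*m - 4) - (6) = 9*m^2 + 4*m - 10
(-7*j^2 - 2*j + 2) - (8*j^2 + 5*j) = -15*j^2 - 7*j + 2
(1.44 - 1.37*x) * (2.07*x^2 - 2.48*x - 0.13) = -2.8359*x^3 + 6.3784*x^2 - 3.3931*x - 0.1872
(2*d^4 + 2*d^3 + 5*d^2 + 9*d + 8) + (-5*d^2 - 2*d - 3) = 2*d^4 + 2*d^3 + 7*d + 5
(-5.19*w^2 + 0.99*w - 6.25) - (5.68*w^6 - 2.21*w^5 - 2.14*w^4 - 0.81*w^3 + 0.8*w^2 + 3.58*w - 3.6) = -5.68*w^6 + 2.21*w^5 + 2.14*w^4 + 0.81*w^3 - 5.99*w^2 - 2.59*w - 2.65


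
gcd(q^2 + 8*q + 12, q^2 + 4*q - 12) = q + 6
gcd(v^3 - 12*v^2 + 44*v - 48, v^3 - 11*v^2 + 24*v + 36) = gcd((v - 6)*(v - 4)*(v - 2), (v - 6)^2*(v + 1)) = v - 6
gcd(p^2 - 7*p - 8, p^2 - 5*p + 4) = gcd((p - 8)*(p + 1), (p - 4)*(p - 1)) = 1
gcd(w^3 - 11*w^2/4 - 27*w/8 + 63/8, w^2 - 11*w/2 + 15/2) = w - 3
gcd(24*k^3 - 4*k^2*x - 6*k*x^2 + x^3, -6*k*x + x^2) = -6*k + x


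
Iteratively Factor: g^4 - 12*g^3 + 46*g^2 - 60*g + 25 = (g - 1)*(g^3 - 11*g^2 + 35*g - 25) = (g - 1)^2*(g^2 - 10*g + 25) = (g - 5)*(g - 1)^2*(g - 5)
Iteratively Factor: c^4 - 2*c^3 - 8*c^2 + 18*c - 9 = (c - 1)*(c^3 - c^2 - 9*c + 9) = (c - 1)*(c + 3)*(c^2 - 4*c + 3) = (c - 1)^2*(c + 3)*(c - 3)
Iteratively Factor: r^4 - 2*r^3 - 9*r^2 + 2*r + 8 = (r - 1)*(r^3 - r^2 - 10*r - 8) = (r - 1)*(r + 2)*(r^2 - 3*r - 4) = (r - 1)*(r + 1)*(r + 2)*(r - 4)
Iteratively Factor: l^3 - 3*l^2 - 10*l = (l)*(l^2 - 3*l - 10) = l*(l - 5)*(l + 2)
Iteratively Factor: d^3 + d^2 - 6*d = (d - 2)*(d^2 + 3*d) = (d - 2)*(d + 3)*(d)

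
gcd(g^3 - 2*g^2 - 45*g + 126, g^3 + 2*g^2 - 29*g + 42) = g^2 + 4*g - 21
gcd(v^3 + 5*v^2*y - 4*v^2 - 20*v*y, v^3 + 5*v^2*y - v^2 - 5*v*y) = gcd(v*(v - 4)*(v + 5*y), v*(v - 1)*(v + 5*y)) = v^2 + 5*v*y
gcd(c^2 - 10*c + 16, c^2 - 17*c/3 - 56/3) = c - 8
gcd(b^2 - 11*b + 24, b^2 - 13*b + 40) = b - 8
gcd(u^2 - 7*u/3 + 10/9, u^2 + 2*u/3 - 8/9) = u - 2/3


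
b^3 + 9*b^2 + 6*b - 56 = (b - 2)*(b + 4)*(b + 7)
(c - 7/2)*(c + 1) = c^2 - 5*c/2 - 7/2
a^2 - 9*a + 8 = (a - 8)*(a - 1)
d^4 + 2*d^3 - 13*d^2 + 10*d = d*(d - 2)*(d - 1)*(d + 5)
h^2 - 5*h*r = h*(h - 5*r)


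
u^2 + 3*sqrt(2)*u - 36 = (u - 3*sqrt(2))*(u + 6*sqrt(2))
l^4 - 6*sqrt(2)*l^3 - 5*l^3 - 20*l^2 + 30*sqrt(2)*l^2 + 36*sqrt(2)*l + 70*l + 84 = (l - 6)*(l + 1)*(l - 7*sqrt(2))*(l + sqrt(2))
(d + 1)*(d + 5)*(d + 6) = d^3 + 12*d^2 + 41*d + 30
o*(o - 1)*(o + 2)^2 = o^4 + 3*o^3 - 4*o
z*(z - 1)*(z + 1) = z^3 - z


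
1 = 1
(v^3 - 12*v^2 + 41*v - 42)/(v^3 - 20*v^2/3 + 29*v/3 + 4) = 3*(v^2 - 9*v + 14)/(3*v^2 - 11*v - 4)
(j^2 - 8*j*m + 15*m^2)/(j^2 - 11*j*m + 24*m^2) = (j - 5*m)/(j - 8*m)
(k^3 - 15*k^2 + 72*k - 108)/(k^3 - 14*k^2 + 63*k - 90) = (k - 6)/(k - 5)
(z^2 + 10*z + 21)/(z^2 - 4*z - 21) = (z + 7)/(z - 7)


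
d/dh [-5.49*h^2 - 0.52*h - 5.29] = -10.98*h - 0.52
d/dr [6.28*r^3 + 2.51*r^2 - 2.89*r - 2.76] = 18.84*r^2 + 5.02*r - 2.89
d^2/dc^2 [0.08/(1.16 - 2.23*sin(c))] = (0.397832*sin(c)^2 + 0.206944*sin(c) - 0.795664)/(2.23*sin(c) - 1.16)^3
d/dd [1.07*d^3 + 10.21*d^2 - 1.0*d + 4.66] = 3.21*d^2 + 20.42*d - 1.0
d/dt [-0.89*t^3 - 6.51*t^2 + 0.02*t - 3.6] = -2.67*t^2 - 13.02*t + 0.02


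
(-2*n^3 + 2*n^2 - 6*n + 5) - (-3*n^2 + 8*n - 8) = -2*n^3 + 5*n^2 - 14*n + 13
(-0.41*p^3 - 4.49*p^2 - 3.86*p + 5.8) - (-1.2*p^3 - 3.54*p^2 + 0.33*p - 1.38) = 0.79*p^3 - 0.95*p^2 - 4.19*p + 7.18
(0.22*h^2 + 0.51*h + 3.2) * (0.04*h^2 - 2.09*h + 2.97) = 0.0088*h^4 - 0.4394*h^3 - 0.2845*h^2 - 5.1733*h + 9.504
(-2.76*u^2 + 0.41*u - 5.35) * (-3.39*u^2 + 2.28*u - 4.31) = 9.3564*u^4 - 7.6827*u^3 + 30.9669*u^2 - 13.9651*u + 23.0585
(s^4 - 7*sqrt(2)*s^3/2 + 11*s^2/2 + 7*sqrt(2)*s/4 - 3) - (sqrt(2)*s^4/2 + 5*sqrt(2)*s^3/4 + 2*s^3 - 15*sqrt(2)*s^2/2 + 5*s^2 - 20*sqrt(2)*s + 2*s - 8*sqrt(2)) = -sqrt(2)*s^4/2 + s^4 - 19*sqrt(2)*s^3/4 - 2*s^3 + s^2/2 + 15*sqrt(2)*s^2/2 - 2*s + 87*sqrt(2)*s/4 - 3 + 8*sqrt(2)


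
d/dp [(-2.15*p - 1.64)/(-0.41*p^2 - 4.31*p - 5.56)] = (-0.8815*p^2 - 1.3448*p + 4.8856)/(0.1681*p^4 + 3.5342*p^3 + 23.1353*p^2 + 47.9272*p + 30.9136)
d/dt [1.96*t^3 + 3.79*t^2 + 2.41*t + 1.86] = 5.88*t^2 + 7.58*t + 2.41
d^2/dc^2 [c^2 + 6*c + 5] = 2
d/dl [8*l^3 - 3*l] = 24*l^2 - 3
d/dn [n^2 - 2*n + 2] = 2*n - 2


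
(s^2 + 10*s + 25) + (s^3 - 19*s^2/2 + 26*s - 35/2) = s^3 - 17*s^2/2 + 36*s + 15/2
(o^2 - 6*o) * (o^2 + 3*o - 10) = o^4 - 3*o^3 - 28*o^2 + 60*o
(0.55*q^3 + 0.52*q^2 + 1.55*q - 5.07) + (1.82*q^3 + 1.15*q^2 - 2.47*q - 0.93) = 2.37*q^3 + 1.67*q^2 - 0.92*q - 6.0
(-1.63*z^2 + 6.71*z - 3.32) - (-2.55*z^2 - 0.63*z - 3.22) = 0.92*z^2 + 7.34*z - 0.0999999999999996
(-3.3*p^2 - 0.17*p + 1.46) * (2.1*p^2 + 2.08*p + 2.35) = -6.93*p^4 - 7.221*p^3 - 5.0426*p^2 + 2.6373*p + 3.431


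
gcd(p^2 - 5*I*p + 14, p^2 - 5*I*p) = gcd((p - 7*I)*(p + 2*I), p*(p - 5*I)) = 1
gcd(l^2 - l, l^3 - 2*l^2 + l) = l^2 - l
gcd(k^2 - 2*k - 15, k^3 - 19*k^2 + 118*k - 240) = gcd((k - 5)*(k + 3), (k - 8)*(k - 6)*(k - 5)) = k - 5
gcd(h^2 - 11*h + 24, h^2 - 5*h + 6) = h - 3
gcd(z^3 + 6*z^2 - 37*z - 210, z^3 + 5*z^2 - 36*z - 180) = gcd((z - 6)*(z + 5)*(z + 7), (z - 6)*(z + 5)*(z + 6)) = z^2 - z - 30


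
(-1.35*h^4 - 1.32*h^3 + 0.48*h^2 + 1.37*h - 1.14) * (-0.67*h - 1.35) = 0.9045*h^5 + 2.7069*h^4 + 1.4604*h^3 - 1.5659*h^2 - 1.0857*h + 1.539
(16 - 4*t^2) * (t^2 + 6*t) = -4*t^4 - 24*t^3 + 16*t^2 + 96*t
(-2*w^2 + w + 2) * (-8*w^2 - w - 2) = 16*w^4 - 6*w^3 - 13*w^2 - 4*w - 4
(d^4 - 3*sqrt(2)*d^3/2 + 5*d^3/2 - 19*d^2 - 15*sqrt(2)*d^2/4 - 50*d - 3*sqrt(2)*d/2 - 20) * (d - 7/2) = d^5 - 3*sqrt(2)*d^4/2 - d^4 - 111*d^3/4 + 3*sqrt(2)*d^3/2 + 93*sqrt(2)*d^2/8 + 33*d^2/2 + 21*sqrt(2)*d/4 + 155*d + 70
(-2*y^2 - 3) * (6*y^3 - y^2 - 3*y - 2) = -12*y^5 + 2*y^4 - 12*y^3 + 7*y^2 + 9*y + 6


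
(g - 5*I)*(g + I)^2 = g^3 - 3*I*g^2 + 9*g + 5*I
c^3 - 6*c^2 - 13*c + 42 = (c - 7)*(c - 2)*(c + 3)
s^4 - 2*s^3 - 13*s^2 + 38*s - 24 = (s - 3)*(s - 2)*(s - 1)*(s + 4)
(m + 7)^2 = m^2 + 14*m + 49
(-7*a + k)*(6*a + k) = -42*a^2 - a*k + k^2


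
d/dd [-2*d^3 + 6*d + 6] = 6 - 6*d^2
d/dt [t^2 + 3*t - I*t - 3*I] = 2*t + 3 - I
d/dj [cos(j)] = -sin(j)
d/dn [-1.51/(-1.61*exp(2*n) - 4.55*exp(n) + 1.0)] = (-4.8622*exp(n) - 6.8705)*exp(n)/(1.61*exp(2*n) + 4.55*exp(n) - 1.0)^2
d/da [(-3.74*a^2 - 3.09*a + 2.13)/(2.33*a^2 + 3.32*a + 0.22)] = (-5.21709999999999*a^2 - 11.5714*a - 7.7514)/(5.4289*a^4 + 15.4712*a^3 + 12.0476*a^2 + 1.4608*a + 0.0484)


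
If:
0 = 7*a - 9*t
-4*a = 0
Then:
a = 0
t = 0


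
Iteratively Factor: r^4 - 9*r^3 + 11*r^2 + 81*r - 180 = (r - 4)*(r^3 - 5*r^2 - 9*r + 45) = (r - 4)*(r + 3)*(r^2 - 8*r + 15) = (r - 5)*(r - 4)*(r + 3)*(r - 3)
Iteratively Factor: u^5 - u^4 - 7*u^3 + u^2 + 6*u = (u + 1)*(u^4 - 2*u^3 - 5*u^2 + 6*u) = u*(u + 1)*(u^3 - 2*u^2 - 5*u + 6) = u*(u - 3)*(u + 1)*(u^2 + u - 2) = u*(u - 3)*(u + 1)*(u + 2)*(u - 1)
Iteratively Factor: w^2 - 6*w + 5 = (w - 1)*(w - 5)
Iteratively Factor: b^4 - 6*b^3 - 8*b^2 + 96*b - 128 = (b - 4)*(b^3 - 2*b^2 - 16*b + 32) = (b - 4)*(b + 4)*(b^2 - 6*b + 8) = (b - 4)^2*(b + 4)*(b - 2)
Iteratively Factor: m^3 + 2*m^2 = (m)*(m^2 + 2*m) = m*(m + 2)*(m)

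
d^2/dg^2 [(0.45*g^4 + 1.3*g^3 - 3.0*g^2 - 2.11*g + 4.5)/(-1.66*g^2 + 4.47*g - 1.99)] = (-2.48004*g^6 + 20.03454*g^5 - 62.86761*g^4 + 76.8344919999998*g^3 - 85.8636*g^2 + 127.635576*g - 88.798734)/(4.574296*g^6 - 36.952596*g^5 + 115.955814*g^4 - 177.911811*g^3 + 139.007271*g^2 - 53.104941*g + 7.880599)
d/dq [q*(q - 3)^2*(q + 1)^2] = 5*q^4 - 16*q^3 - 6*q^2 + 24*q + 9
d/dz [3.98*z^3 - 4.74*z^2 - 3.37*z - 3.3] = 11.94*z^2 - 9.48*z - 3.37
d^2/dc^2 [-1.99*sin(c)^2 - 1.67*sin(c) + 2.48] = 1.67*sin(c) - 3.98*cos(2*c)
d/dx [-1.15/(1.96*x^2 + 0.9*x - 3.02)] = (4.508*x + 1.035)/(1.96*x^2 + 0.9*x - 3.02)^2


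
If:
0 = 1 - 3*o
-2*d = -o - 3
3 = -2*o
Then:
No Solution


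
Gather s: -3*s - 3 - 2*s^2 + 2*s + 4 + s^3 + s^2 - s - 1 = s^3 - s^2 - 2*s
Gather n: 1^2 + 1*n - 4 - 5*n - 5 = -4*n - 8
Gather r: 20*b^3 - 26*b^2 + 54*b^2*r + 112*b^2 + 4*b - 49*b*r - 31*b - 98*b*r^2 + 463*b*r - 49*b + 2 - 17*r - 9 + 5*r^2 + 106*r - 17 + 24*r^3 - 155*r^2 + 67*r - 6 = 20*b^3 + 86*b^2 - 76*b + 24*r^3 + r^2*(-98*b - 150) + r*(54*b^2 + 414*b + 156) - 30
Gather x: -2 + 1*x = x - 2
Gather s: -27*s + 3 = 3 - 27*s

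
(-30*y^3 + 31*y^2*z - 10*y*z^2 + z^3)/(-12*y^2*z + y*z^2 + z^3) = (10*y^2 - 7*y*z + z^2)/(z*(4*y + z))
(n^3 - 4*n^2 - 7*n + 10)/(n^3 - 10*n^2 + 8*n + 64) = (n^2 - 6*n + 5)/(n^2 - 12*n + 32)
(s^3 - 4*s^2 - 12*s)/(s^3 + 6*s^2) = (s^2 - 4*s - 12)/(s*(s + 6))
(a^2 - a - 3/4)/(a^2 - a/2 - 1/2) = (a - 3/2)/(a - 1)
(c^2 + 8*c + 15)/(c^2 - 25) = (c + 3)/(c - 5)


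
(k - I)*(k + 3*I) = k^2 + 2*I*k + 3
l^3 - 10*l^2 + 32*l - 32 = (l - 4)^2*(l - 2)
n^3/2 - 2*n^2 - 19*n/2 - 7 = (n/2 + 1)*(n - 7)*(n + 1)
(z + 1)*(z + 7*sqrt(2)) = z^2 + z + 7*sqrt(2)*z + 7*sqrt(2)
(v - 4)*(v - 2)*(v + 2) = v^3 - 4*v^2 - 4*v + 16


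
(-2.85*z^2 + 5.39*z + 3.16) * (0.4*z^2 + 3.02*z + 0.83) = -1.14*z^4 - 6.451*z^3 + 15.1763*z^2 + 14.0169*z + 2.6228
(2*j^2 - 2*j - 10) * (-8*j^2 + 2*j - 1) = -16*j^4 + 20*j^3 + 74*j^2 - 18*j + 10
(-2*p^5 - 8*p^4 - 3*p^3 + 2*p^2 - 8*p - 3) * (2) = -4*p^5 - 16*p^4 - 6*p^3 + 4*p^2 - 16*p - 6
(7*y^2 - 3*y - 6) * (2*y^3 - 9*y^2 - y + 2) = 14*y^5 - 69*y^4 + 8*y^3 + 71*y^2 - 12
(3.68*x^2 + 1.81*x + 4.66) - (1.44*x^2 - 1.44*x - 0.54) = 2.24*x^2 + 3.25*x + 5.2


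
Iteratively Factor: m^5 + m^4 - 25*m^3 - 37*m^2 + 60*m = (m + 4)*(m^4 - 3*m^3 - 13*m^2 + 15*m) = (m - 1)*(m + 4)*(m^3 - 2*m^2 - 15*m) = (m - 5)*(m - 1)*(m + 4)*(m^2 + 3*m) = m*(m - 5)*(m - 1)*(m + 4)*(m + 3)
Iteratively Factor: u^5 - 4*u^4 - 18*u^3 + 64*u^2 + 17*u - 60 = (u + 1)*(u^4 - 5*u^3 - 13*u^2 + 77*u - 60) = (u - 3)*(u + 1)*(u^3 - 2*u^2 - 19*u + 20) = (u - 3)*(u - 1)*(u + 1)*(u^2 - u - 20) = (u - 3)*(u - 1)*(u + 1)*(u + 4)*(u - 5)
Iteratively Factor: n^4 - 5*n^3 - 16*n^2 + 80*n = (n - 4)*(n^3 - n^2 - 20*n) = n*(n - 4)*(n^2 - n - 20) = n*(n - 5)*(n - 4)*(n + 4)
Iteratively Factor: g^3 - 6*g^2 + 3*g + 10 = (g + 1)*(g^2 - 7*g + 10) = (g - 2)*(g + 1)*(g - 5)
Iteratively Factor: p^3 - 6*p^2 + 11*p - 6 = (p - 1)*(p^2 - 5*p + 6) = (p - 3)*(p - 1)*(p - 2)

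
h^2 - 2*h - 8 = (h - 4)*(h + 2)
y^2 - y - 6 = (y - 3)*(y + 2)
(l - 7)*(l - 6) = l^2 - 13*l + 42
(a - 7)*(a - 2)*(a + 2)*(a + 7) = a^4 - 53*a^2 + 196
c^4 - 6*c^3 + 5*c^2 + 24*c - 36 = (c - 3)^2*(c - 2)*(c + 2)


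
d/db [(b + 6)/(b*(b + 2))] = (-b^2 - 12*b - 12)/(b^2*(b^2 + 4*b + 4))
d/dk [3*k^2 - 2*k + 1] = 6*k - 2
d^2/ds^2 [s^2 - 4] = 2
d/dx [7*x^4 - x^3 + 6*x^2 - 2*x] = 28*x^3 - 3*x^2 + 12*x - 2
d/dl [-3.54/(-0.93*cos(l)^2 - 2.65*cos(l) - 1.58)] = (6.5844*cos(l) + 9.381)*sin(l)/(0.93*cos(l)^2 + 2.65*cos(l) + 1.58)^2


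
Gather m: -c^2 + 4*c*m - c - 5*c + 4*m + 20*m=-c^2 - 6*c + m*(4*c + 24)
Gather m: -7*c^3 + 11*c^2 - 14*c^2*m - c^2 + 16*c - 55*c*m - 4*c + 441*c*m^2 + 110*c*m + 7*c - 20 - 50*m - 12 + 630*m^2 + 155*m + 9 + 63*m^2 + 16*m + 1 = -7*c^3 + 10*c^2 + 19*c + m^2*(441*c + 693) + m*(-14*c^2 + 55*c + 121) - 22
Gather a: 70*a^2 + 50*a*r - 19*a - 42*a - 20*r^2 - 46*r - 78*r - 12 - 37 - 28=70*a^2 + a*(50*r - 61) - 20*r^2 - 124*r - 77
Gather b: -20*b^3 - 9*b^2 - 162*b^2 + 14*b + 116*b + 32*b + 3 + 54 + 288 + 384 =-20*b^3 - 171*b^2 + 162*b + 729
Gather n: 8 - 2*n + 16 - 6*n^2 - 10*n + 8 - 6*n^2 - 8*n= -12*n^2 - 20*n + 32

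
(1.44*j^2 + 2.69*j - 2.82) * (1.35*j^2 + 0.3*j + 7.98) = 1.944*j^4 + 4.0635*j^3 + 8.4912*j^2 + 20.6202*j - 22.5036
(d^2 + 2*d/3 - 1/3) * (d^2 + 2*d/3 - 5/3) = d^4 + 4*d^3/3 - 14*d^2/9 - 4*d/3 + 5/9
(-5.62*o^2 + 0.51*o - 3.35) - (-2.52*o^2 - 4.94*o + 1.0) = -3.1*o^2 + 5.45*o - 4.35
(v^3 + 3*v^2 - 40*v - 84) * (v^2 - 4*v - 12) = v^5 - v^4 - 64*v^3 + 40*v^2 + 816*v + 1008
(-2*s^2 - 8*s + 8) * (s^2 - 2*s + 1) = -2*s^4 - 4*s^3 + 22*s^2 - 24*s + 8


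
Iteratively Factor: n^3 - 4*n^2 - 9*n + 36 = (n - 4)*(n^2 - 9) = (n - 4)*(n + 3)*(n - 3)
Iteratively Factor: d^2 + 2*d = (d + 2)*(d)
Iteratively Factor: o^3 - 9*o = (o)*(o^2 - 9) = o*(o + 3)*(o - 3)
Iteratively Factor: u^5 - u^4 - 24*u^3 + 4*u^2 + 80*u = (u - 5)*(u^4 + 4*u^3 - 4*u^2 - 16*u) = (u - 5)*(u + 2)*(u^3 + 2*u^2 - 8*u) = (u - 5)*(u + 2)*(u + 4)*(u^2 - 2*u) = u*(u - 5)*(u + 2)*(u + 4)*(u - 2)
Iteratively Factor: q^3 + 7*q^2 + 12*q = (q)*(q^2 + 7*q + 12) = q*(q + 3)*(q + 4)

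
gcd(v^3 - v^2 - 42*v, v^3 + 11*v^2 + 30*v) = v^2 + 6*v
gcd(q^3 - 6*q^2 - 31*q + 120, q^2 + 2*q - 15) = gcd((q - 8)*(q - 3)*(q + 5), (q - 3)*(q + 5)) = q^2 + 2*q - 15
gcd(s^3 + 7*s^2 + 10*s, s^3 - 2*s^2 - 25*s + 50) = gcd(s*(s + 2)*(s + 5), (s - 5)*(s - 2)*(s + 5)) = s + 5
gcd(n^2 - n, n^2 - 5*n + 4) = n - 1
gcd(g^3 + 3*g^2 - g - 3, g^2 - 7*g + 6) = g - 1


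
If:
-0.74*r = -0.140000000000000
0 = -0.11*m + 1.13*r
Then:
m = 1.94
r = 0.19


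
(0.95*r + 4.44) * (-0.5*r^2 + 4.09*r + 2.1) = -0.475*r^3 + 1.6655*r^2 + 20.1546*r + 9.324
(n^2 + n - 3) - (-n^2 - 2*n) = 2*n^2 + 3*n - 3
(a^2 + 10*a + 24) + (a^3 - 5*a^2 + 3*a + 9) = a^3 - 4*a^2 + 13*a + 33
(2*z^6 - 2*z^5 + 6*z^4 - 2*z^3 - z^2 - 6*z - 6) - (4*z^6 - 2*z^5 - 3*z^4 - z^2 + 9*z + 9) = -2*z^6 + 9*z^4 - 2*z^3 - 15*z - 15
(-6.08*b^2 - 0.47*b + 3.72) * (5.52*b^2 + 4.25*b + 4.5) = -33.5616*b^4 - 28.4344*b^3 - 8.8231*b^2 + 13.695*b + 16.74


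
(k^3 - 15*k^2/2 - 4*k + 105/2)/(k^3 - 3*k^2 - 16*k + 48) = (2*k^2 - 9*k - 35)/(2*(k^2 - 16))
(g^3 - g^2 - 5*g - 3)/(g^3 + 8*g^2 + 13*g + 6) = (g - 3)/(g + 6)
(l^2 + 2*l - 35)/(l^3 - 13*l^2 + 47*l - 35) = (l + 7)/(l^2 - 8*l + 7)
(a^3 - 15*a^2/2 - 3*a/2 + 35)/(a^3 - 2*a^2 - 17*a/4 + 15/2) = 2*(a - 7)/(2*a - 3)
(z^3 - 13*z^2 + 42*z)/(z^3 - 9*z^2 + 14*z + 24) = z*(z - 7)/(z^2 - 3*z - 4)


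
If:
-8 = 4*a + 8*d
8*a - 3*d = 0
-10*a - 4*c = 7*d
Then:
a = -6/19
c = 43/19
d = -16/19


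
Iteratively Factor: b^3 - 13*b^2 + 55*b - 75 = (b - 3)*(b^2 - 10*b + 25) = (b - 5)*(b - 3)*(b - 5)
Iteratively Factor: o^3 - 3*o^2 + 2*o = (o - 1)*(o^2 - 2*o) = o*(o - 1)*(o - 2)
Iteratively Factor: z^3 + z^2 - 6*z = (z - 2)*(z^2 + 3*z) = (z - 2)*(z + 3)*(z)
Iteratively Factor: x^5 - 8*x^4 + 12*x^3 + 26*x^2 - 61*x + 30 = (x + 2)*(x^4 - 10*x^3 + 32*x^2 - 38*x + 15) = (x - 1)*(x + 2)*(x^3 - 9*x^2 + 23*x - 15) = (x - 3)*(x - 1)*(x + 2)*(x^2 - 6*x + 5) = (x - 3)*(x - 1)^2*(x + 2)*(x - 5)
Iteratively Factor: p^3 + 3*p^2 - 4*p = (p + 4)*(p^2 - p) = p*(p + 4)*(p - 1)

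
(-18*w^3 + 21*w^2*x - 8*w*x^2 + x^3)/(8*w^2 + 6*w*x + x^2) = (-18*w^3 + 21*w^2*x - 8*w*x^2 + x^3)/(8*w^2 + 6*w*x + x^2)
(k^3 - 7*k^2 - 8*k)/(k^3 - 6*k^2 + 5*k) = (k^2 - 7*k - 8)/(k^2 - 6*k + 5)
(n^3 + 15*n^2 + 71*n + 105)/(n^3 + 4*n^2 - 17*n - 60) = (n + 7)/(n - 4)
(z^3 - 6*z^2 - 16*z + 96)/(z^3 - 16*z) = (z - 6)/z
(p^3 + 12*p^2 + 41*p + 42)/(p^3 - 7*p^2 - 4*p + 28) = (p^2 + 10*p + 21)/(p^2 - 9*p + 14)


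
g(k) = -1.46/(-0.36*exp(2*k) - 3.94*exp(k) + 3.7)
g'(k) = -1.46*(0.72*exp(2*k) + 3.94*exp(k))/(-0.36*exp(2*k) - 3.94*exp(k) + 3.7)^2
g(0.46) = 0.42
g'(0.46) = -0.99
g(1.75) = 0.05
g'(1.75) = -0.07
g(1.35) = 0.09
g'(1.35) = -0.13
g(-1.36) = -0.55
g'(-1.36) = -0.22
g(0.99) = 0.15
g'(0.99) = -0.26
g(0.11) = 1.27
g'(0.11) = -5.88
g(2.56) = 0.01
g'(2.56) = -0.02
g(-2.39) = -0.44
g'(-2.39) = -0.05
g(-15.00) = -0.39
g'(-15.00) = 0.00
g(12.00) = 0.00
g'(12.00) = 0.00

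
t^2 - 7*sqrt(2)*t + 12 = (t - 6*sqrt(2))*(t - sqrt(2))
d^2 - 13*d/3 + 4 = (d - 3)*(d - 4/3)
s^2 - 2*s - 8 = (s - 4)*(s + 2)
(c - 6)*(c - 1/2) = c^2 - 13*c/2 + 3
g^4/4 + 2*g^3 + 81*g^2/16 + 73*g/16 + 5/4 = (g/4 + 1)*(g + 1/2)*(g + 1)*(g + 5/2)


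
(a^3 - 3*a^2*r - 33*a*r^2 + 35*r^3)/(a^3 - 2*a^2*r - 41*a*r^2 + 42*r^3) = (a + 5*r)/(a + 6*r)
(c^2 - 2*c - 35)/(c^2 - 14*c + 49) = (c + 5)/(c - 7)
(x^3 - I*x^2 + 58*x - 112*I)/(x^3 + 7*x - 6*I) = (x^2 + I*x + 56)/(x^2 + 2*I*x + 3)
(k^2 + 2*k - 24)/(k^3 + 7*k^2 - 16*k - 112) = (k + 6)/(k^2 + 11*k + 28)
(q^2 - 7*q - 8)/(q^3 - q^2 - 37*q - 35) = (q - 8)/(q^2 - 2*q - 35)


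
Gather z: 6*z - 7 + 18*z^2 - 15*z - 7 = 18*z^2 - 9*z - 14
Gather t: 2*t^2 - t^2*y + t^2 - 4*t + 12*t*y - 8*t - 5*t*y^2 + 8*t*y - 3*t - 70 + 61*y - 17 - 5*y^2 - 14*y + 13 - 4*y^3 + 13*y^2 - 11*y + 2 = t^2*(3 - y) + t*(-5*y^2 + 20*y - 15) - 4*y^3 + 8*y^2 + 36*y - 72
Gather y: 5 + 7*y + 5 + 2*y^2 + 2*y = 2*y^2 + 9*y + 10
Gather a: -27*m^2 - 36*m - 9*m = -27*m^2 - 45*m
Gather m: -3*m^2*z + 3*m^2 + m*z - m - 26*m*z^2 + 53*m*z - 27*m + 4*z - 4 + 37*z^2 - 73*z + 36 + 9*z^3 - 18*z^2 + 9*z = m^2*(3 - 3*z) + m*(-26*z^2 + 54*z - 28) + 9*z^3 + 19*z^2 - 60*z + 32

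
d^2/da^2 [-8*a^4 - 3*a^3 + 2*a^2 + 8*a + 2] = -96*a^2 - 18*a + 4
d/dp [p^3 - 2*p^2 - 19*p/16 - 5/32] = 3*p^2 - 4*p - 19/16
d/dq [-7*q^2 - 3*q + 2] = -14*q - 3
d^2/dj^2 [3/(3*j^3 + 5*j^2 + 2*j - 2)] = 6*(-(9*j + 5)*(3*j^3 + 5*j^2 + 2*j - 2) + (9*j^2 + 10*j + 2)^2)/(3*j^3 + 5*j^2 + 2*j - 2)^3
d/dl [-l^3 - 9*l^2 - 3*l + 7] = -3*l^2 - 18*l - 3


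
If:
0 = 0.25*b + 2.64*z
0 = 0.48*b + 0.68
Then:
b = -1.42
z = 0.13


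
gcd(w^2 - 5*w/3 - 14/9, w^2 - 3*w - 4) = 1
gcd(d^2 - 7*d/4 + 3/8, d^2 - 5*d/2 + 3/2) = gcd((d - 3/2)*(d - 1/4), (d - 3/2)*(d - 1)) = d - 3/2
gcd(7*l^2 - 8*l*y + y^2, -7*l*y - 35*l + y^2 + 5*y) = -7*l + y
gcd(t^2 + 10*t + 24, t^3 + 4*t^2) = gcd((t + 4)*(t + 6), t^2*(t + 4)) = t + 4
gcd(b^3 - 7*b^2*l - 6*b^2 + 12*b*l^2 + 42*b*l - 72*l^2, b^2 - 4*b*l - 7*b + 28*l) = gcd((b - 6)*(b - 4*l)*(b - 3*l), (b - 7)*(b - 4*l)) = b - 4*l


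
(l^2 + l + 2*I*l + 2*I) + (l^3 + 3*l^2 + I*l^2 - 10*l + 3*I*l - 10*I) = l^3 + 4*l^2 + I*l^2 - 9*l + 5*I*l - 8*I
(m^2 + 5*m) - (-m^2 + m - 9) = 2*m^2 + 4*m + 9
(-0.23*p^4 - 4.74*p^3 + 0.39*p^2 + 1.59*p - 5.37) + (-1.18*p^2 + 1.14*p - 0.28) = -0.23*p^4 - 4.74*p^3 - 0.79*p^2 + 2.73*p - 5.65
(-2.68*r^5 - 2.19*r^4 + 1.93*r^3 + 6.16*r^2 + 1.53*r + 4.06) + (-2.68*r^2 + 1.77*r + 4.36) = -2.68*r^5 - 2.19*r^4 + 1.93*r^3 + 3.48*r^2 + 3.3*r + 8.42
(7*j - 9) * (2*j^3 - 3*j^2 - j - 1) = 14*j^4 - 39*j^3 + 20*j^2 + 2*j + 9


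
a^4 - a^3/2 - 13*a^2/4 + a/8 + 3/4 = (a - 2)*(a - 1/2)*(a + 1/2)*(a + 3/2)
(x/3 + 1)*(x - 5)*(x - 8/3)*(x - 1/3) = x^4/3 - 5*x^3/3 - 73*x^2/27 + 389*x/27 - 40/9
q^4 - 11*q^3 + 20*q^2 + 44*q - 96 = (q - 8)*(q - 3)*(q - 2)*(q + 2)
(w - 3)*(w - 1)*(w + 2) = w^3 - 2*w^2 - 5*w + 6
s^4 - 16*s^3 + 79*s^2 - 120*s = s*(s - 8)*(s - 5)*(s - 3)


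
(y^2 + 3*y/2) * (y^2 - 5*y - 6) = y^4 - 7*y^3/2 - 27*y^2/2 - 9*y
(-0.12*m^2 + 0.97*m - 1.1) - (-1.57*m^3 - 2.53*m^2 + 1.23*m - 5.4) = 1.57*m^3 + 2.41*m^2 - 0.26*m + 4.3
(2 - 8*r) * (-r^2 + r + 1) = 8*r^3 - 10*r^2 - 6*r + 2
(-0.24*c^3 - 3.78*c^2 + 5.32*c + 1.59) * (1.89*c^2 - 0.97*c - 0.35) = -0.4536*c^5 - 6.9114*c^4 + 13.8054*c^3 - 0.8323*c^2 - 3.4043*c - 0.5565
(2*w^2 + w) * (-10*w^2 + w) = -20*w^4 - 8*w^3 + w^2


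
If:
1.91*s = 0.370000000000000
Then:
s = 0.19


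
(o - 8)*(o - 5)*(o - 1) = o^3 - 14*o^2 + 53*o - 40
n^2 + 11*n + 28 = (n + 4)*(n + 7)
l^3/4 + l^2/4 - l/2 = l*(l/4 + 1/2)*(l - 1)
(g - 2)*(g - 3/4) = g^2 - 11*g/4 + 3/2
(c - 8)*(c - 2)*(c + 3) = c^3 - 7*c^2 - 14*c + 48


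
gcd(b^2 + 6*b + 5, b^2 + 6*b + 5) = b^2 + 6*b + 5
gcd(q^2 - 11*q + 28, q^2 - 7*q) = q - 7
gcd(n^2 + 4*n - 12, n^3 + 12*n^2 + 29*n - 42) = n + 6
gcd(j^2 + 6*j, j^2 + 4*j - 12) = j + 6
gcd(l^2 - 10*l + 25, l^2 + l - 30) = l - 5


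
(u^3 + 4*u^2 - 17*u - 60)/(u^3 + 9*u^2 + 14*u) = (u^3 + 4*u^2 - 17*u - 60)/(u*(u^2 + 9*u + 14))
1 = 1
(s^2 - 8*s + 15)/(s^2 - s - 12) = (-s^2 + 8*s - 15)/(-s^2 + s + 12)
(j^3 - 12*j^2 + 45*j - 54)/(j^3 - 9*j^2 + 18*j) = (j - 3)/j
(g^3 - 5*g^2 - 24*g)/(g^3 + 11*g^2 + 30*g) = (g^2 - 5*g - 24)/(g^2 + 11*g + 30)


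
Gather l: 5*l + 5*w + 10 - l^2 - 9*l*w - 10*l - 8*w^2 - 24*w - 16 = -l^2 + l*(-9*w - 5) - 8*w^2 - 19*w - 6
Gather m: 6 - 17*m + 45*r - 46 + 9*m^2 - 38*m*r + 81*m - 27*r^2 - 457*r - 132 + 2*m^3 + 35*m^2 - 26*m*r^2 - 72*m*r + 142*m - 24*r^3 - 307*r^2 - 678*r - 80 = 2*m^3 + 44*m^2 + m*(-26*r^2 - 110*r + 206) - 24*r^3 - 334*r^2 - 1090*r - 252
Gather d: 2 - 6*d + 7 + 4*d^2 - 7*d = 4*d^2 - 13*d + 9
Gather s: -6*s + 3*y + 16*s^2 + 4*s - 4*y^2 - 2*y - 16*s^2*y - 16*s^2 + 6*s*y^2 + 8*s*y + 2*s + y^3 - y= -16*s^2*y + s*(6*y^2 + 8*y) + y^3 - 4*y^2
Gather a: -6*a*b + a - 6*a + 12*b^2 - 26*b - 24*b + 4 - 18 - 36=a*(-6*b - 5) + 12*b^2 - 50*b - 50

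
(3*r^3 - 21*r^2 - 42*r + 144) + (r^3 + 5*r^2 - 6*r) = 4*r^3 - 16*r^2 - 48*r + 144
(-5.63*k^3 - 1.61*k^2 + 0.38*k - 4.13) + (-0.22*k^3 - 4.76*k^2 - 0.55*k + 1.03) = -5.85*k^3 - 6.37*k^2 - 0.17*k - 3.1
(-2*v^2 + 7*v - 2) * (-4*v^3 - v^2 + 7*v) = 8*v^5 - 26*v^4 - 13*v^3 + 51*v^2 - 14*v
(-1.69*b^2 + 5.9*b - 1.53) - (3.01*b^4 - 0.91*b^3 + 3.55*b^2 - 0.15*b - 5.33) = -3.01*b^4 + 0.91*b^3 - 5.24*b^2 + 6.05*b + 3.8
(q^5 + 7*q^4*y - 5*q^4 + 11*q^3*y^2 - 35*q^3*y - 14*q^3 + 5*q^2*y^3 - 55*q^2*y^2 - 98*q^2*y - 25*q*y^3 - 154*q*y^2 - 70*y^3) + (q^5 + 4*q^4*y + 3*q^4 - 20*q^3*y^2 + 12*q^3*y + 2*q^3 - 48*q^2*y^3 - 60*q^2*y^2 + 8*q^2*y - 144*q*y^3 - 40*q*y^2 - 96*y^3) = 2*q^5 + 11*q^4*y - 2*q^4 - 9*q^3*y^2 - 23*q^3*y - 12*q^3 - 43*q^2*y^3 - 115*q^2*y^2 - 90*q^2*y - 169*q*y^3 - 194*q*y^2 - 166*y^3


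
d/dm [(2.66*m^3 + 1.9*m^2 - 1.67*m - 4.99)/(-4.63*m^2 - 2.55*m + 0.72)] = (-12.3158*m^4 - 13.566*m^3 - 6.8315*m^2 - 43.4714*m - 13.9269)/(21.4369*m^4 + 23.613*m^3 - 0.1647*m^2 - 3.672*m + 0.5184)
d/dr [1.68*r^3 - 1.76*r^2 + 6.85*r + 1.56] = 5.04*r^2 - 3.52*r + 6.85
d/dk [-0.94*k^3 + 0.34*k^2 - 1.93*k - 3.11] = -2.82*k^2 + 0.68*k - 1.93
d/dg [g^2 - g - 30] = 2*g - 1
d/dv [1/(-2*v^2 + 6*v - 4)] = (v - 3/2)/(v^2 - 3*v + 2)^2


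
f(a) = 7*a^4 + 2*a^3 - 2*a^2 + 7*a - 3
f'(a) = 28*a^3 + 6*a^2 - 4*a + 7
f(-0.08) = -3.57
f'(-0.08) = 7.34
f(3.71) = 1423.72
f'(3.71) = 1504.56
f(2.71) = 418.64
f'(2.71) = 597.49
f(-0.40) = -6.07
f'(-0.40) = 7.77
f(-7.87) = 25696.41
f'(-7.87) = -13238.31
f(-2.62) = 258.80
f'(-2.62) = -444.91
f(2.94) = 574.10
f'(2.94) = 758.64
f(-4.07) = 1721.31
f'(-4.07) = -1765.07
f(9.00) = 47283.00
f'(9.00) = 20869.00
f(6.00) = 9471.00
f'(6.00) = 6247.00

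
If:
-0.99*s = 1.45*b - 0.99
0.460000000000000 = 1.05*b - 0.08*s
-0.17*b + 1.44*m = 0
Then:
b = 0.46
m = 0.05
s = 0.32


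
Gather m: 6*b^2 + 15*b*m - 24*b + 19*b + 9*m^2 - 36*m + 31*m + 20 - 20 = 6*b^2 - 5*b + 9*m^2 + m*(15*b - 5)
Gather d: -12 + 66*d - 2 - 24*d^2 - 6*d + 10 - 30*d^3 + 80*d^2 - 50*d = -30*d^3 + 56*d^2 + 10*d - 4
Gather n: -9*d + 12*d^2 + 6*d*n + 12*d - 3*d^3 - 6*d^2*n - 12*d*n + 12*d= -3*d^3 + 12*d^2 + 15*d + n*(-6*d^2 - 6*d)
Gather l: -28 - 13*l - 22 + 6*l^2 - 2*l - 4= 6*l^2 - 15*l - 54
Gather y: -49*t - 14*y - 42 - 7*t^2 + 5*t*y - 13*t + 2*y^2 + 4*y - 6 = -7*t^2 - 62*t + 2*y^2 + y*(5*t - 10) - 48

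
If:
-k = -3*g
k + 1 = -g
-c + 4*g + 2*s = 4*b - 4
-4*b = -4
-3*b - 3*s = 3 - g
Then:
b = 1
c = -31/6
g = -1/4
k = -3/4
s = -25/12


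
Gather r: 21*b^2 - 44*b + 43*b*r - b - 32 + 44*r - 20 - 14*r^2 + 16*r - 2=21*b^2 - 45*b - 14*r^2 + r*(43*b + 60) - 54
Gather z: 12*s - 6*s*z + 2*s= -6*s*z + 14*s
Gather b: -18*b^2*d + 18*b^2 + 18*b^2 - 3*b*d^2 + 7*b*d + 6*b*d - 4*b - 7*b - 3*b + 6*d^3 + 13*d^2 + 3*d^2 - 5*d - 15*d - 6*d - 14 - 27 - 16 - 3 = b^2*(36 - 18*d) + b*(-3*d^2 + 13*d - 14) + 6*d^3 + 16*d^2 - 26*d - 60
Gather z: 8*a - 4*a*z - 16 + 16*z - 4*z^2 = 8*a - 4*z^2 + z*(16 - 4*a) - 16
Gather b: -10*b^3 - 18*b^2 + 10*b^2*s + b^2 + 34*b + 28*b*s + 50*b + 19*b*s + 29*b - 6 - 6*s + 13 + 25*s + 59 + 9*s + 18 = -10*b^3 + b^2*(10*s - 17) + b*(47*s + 113) + 28*s + 84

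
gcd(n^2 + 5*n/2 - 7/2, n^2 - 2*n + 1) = n - 1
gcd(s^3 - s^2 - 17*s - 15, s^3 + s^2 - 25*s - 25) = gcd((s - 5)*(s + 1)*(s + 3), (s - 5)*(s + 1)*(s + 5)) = s^2 - 4*s - 5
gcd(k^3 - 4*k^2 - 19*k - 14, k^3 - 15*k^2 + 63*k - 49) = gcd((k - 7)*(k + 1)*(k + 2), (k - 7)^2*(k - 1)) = k - 7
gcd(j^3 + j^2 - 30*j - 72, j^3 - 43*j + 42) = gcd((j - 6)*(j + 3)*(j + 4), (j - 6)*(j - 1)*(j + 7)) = j - 6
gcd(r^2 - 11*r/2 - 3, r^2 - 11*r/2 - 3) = r^2 - 11*r/2 - 3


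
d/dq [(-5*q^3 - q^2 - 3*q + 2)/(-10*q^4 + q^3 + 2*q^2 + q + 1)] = (-50*q^6 - 20*q^5 - 99*q^4 + 76*q^3 - 16*q^2 - 10*q - 5)/(100*q^8 - 20*q^7 - 39*q^6 - 16*q^5 - 14*q^4 + 6*q^3 + 5*q^2 + 2*q + 1)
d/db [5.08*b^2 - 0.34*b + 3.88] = 10.16*b - 0.34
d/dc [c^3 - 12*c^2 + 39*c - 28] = 3*c^2 - 24*c + 39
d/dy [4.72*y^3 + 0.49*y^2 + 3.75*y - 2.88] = 14.16*y^2 + 0.98*y + 3.75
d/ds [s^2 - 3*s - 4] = 2*s - 3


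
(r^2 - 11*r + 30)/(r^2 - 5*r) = (r - 6)/r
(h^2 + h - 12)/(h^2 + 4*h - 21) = (h + 4)/(h + 7)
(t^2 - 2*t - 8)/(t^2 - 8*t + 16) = (t + 2)/(t - 4)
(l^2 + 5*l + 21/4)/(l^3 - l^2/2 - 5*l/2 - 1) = (4*l^2 + 20*l + 21)/(2*(2*l^3 - l^2 - 5*l - 2))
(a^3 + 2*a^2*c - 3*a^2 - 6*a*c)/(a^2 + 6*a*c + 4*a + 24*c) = a*(a^2 + 2*a*c - 3*a - 6*c)/(a^2 + 6*a*c + 4*a + 24*c)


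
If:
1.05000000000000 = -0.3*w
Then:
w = -3.50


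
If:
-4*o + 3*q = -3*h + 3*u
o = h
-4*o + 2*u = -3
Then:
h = u/2 + 3/4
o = u/2 + 3/4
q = 7*u/6 + 1/4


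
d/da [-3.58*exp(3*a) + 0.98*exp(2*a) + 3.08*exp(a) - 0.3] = (-10.74*exp(2*a) + 1.96*exp(a) + 3.08)*exp(a)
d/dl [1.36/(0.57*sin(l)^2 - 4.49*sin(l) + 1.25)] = (6.1064 - 1.5504*sin(l))*cos(l)/(0.57*sin(l)^2 - 4.49*sin(l) + 1.25)^2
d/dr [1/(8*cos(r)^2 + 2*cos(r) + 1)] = 2*(8*cos(r) + 1)*sin(r)/(8*cos(r)^2 + 2*cos(r) + 1)^2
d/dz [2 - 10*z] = -10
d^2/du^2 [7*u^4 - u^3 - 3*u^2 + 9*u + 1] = 84*u^2 - 6*u - 6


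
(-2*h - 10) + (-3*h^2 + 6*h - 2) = -3*h^2 + 4*h - 12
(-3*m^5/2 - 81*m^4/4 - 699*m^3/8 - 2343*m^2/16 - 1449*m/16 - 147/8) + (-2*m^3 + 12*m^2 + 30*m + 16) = -3*m^5/2 - 81*m^4/4 - 715*m^3/8 - 2151*m^2/16 - 969*m/16 - 19/8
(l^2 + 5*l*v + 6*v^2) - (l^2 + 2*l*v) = 3*l*v + 6*v^2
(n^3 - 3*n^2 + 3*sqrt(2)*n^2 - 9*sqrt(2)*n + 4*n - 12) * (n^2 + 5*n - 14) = n^5 + 2*n^4 + 3*sqrt(2)*n^4 - 25*n^3 + 6*sqrt(2)*n^3 - 87*sqrt(2)*n^2 + 50*n^2 - 116*n + 126*sqrt(2)*n + 168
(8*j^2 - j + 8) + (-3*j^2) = 5*j^2 - j + 8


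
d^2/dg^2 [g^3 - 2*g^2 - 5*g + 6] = 6*g - 4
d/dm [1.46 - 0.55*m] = -0.550000000000000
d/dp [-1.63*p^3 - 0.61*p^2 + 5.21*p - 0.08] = -4.89*p^2 - 1.22*p + 5.21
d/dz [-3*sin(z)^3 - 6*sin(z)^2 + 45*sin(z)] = 3*(-3*sin(z)^2 - 4*sin(z) + 15)*cos(z)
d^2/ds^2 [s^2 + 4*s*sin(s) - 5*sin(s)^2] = -4*s*sin(s) + 20*sin(s)^2 + 8*cos(s) - 8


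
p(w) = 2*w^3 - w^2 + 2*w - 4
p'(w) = 6*w^2 - 2*w + 2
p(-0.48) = -5.41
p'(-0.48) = 4.34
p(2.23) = 17.67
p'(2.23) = 27.38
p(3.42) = 71.15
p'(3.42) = 65.34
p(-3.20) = -86.18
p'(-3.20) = 69.84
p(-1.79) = -22.25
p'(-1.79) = 24.80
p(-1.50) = -16.00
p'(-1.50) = 18.50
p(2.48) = 25.32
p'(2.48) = 33.94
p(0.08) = -3.85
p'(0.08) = 1.88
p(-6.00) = -484.00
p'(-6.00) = 230.00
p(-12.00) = -3628.00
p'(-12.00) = 890.00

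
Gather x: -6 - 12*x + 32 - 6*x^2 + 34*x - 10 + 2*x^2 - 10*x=-4*x^2 + 12*x + 16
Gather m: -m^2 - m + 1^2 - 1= -m^2 - m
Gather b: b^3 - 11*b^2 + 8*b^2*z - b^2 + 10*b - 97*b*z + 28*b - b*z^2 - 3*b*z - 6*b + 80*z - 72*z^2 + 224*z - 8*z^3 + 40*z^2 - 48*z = b^3 + b^2*(8*z - 12) + b*(-z^2 - 100*z + 32) - 8*z^3 - 32*z^2 + 256*z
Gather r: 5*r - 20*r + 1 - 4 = -15*r - 3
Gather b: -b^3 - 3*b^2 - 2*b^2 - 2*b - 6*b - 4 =-b^3 - 5*b^2 - 8*b - 4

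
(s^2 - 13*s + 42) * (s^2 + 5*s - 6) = s^4 - 8*s^3 - 29*s^2 + 288*s - 252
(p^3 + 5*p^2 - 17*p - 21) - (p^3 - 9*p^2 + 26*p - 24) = 14*p^2 - 43*p + 3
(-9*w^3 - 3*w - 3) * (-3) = 27*w^3 + 9*w + 9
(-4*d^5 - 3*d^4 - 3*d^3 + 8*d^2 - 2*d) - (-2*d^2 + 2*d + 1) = -4*d^5 - 3*d^4 - 3*d^3 + 10*d^2 - 4*d - 1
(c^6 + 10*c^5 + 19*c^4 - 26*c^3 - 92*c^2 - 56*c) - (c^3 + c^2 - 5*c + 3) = c^6 + 10*c^5 + 19*c^4 - 27*c^3 - 93*c^2 - 51*c - 3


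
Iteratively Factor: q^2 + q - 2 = (q + 2)*(q - 1)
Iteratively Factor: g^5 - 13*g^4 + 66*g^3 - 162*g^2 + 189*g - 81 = (g - 3)*(g^4 - 10*g^3 + 36*g^2 - 54*g + 27) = (g - 3)^2*(g^3 - 7*g^2 + 15*g - 9) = (g - 3)^3*(g^2 - 4*g + 3) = (g - 3)^4*(g - 1)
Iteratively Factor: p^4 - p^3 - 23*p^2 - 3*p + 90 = (p + 3)*(p^3 - 4*p^2 - 11*p + 30) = (p - 5)*(p + 3)*(p^2 + p - 6) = (p - 5)*(p - 2)*(p + 3)*(p + 3)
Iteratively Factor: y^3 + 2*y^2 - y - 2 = (y + 2)*(y^2 - 1) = (y - 1)*(y + 2)*(y + 1)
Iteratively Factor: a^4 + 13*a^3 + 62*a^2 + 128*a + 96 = (a + 4)*(a^3 + 9*a^2 + 26*a + 24) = (a + 3)*(a + 4)*(a^2 + 6*a + 8) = (a + 3)*(a + 4)^2*(a + 2)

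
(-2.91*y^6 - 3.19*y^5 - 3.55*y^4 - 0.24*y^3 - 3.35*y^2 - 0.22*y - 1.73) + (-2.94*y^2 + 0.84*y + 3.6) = -2.91*y^6 - 3.19*y^5 - 3.55*y^4 - 0.24*y^3 - 6.29*y^2 + 0.62*y + 1.87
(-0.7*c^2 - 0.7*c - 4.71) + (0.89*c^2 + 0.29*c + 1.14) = 0.19*c^2 - 0.41*c - 3.57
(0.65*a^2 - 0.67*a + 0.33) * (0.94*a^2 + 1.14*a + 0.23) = 0.611*a^4 + 0.1112*a^3 - 0.3041*a^2 + 0.2221*a + 0.0759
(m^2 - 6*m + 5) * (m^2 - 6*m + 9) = m^4 - 12*m^3 + 50*m^2 - 84*m + 45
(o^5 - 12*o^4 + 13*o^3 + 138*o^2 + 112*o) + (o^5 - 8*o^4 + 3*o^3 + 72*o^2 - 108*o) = 2*o^5 - 20*o^4 + 16*o^3 + 210*o^2 + 4*o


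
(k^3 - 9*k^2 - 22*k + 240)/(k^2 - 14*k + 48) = k + 5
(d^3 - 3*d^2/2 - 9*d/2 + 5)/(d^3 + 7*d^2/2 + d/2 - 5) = (2*d - 5)/(2*d + 5)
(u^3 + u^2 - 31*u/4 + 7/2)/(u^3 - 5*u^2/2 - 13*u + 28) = (u - 1/2)/(u - 4)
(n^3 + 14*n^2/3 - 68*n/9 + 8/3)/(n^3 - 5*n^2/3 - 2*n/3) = (-9*n^3 - 42*n^2 + 68*n - 24)/(3*n*(-3*n^2 + 5*n + 2))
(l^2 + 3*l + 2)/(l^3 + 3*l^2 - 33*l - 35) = (l + 2)/(l^2 + 2*l - 35)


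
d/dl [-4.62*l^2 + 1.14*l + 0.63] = 1.14 - 9.24*l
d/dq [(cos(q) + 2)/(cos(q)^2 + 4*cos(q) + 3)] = (cos(q)^2 + 4*cos(q) + 5)*sin(q)/(cos(q)^2 + 4*cos(q) + 3)^2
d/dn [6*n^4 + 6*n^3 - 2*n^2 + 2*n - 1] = 24*n^3 + 18*n^2 - 4*n + 2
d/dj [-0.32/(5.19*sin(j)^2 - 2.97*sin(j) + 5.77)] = (3.3216*sin(j) - 0.9504)*cos(j)/(5.19*sin(j)^2 - 2.97*sin(j) + 5.77)^2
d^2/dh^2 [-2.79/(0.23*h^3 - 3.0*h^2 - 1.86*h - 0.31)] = ((3.8502*h - 16.74)*(-0.23*h^3 + 3.0*h^2 + 1.86*h + 0.31) + 2.79*(-1.38*h^2 + 12.0*h + 3.72)*(-0.69*h^2 + 6.0*h + 1.86))/(-0.23*h^3 + 3.0*h^2 + 1.86*h + 0.31)^3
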